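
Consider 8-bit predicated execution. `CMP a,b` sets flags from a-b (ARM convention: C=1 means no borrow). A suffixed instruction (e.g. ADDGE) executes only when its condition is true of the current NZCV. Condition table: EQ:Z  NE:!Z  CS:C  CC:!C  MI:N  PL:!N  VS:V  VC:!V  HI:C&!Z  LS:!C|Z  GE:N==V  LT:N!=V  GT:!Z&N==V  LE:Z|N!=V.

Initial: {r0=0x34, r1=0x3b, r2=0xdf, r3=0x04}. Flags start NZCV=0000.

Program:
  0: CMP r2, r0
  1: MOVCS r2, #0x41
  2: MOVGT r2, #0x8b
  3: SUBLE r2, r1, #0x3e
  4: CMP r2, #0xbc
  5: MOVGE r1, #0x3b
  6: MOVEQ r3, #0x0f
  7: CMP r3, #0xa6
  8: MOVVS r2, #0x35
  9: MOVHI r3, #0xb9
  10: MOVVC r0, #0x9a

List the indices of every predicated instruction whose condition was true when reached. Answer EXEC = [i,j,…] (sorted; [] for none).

[0] flags=1010 → (cmp)
[1] flags=1010 CS?T → r2=0x41
[2] flags=1010 GT?F → skip
[3] flags=1010 LE?T → r2=0xfd
[4] flags=0010 → (cmp)
[5] flags=0010 GE?T → r1=0x3b
[6] flags=0010 EQ?F → skip
[7] flags=0000 → (cmp)
[8] flags=0000 VS?F → skip
[9] flags=0000 HI?F → skip
[10] flags=0000 VC?T → r0=0x9a

EXEC = [1,3,5,10]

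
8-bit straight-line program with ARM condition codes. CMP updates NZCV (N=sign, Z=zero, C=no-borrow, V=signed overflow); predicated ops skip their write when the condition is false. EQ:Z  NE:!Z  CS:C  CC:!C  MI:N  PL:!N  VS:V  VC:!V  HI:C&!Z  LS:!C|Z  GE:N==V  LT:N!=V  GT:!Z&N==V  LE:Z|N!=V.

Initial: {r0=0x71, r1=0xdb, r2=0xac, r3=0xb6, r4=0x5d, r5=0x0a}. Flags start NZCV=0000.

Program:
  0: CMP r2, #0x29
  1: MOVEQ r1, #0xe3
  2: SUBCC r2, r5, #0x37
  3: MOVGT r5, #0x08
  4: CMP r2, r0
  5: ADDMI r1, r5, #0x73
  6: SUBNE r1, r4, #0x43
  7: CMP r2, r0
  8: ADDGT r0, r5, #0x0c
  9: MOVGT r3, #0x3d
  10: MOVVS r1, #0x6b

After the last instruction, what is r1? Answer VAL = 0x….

[0] flags=1010 → (cmp)
[1] flags=1010 EQ?F → skip
[2] flags=1010 CC?F → skip
[3] flags=1010 GT?F → skip
[4] flags=0011 → (cmp)
[5] flags=0011 MI?F → skip
[6] flags=0011 NE?T → r1=0x1a
[7] flags=0011 → (cmp)
[8] flags=0011 GT?F → skip
[9] flags=0011 GT?F → skip
[10] flags=0011 VS?T → r1=0x6b

VAL = 0x6b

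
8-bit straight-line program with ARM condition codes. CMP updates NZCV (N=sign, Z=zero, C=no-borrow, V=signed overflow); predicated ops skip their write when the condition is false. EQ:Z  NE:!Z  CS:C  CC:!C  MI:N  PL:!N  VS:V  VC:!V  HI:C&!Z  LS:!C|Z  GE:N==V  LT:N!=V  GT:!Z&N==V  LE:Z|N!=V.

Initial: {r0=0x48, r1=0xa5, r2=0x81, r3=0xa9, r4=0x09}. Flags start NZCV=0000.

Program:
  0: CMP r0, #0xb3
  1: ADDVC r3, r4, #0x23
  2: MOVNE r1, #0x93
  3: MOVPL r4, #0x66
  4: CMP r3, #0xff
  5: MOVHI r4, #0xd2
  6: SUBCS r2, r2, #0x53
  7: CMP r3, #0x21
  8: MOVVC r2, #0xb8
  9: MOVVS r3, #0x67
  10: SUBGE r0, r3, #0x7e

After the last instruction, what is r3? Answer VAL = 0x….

0: ✓ CMP  NZCV=1001
1: · ADDVC
2: ✓ MOVNE  r1←0x93
3: · MOVPL
4: ✓ CMP  NZCV=1000
5: · MOVHI
6: · SUBCS
7: ✓ CMP  NZCV=1010
8: ✓ MOVVC  r2←0xb8
9: · MOVVS
10: · SUBGE

VAL = 0xa9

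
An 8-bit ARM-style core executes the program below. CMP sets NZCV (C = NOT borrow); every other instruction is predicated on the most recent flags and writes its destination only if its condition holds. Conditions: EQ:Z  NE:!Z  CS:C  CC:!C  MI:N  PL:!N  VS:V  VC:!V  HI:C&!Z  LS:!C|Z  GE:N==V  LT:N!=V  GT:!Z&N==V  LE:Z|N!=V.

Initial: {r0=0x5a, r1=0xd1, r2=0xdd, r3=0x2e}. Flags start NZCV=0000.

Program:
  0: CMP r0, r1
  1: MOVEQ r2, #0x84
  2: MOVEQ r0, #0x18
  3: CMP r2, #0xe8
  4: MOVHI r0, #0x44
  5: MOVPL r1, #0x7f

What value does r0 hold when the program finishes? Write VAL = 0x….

VAL = 0x5a

0: ✓ CMP  NZCV=1001
1: · MOVEQ
2: · MOVEQ
3: ✓ CMP  NZCV=1000
4: · MOVHI
5: · MOVPL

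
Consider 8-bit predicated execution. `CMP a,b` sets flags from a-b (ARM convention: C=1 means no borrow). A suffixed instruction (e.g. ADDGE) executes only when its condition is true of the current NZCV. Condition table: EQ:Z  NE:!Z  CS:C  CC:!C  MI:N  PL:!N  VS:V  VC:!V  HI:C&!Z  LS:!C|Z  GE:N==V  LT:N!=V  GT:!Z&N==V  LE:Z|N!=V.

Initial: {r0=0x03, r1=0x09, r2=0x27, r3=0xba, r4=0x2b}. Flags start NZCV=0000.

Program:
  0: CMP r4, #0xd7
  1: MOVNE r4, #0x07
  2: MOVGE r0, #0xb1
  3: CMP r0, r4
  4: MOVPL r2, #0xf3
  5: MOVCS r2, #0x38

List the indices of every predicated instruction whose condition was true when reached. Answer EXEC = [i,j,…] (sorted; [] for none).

0: ✓ CMP  NZCV=0000
1: ✓ MOVNE  r4←0x07
2: ✓ MOVGE  r0←0xb1
3: ✓ CMP  NZCV=1010
4: · MOVPL
5: ✓ MOVCS  r2←0x38

EXEC = [1,2,5]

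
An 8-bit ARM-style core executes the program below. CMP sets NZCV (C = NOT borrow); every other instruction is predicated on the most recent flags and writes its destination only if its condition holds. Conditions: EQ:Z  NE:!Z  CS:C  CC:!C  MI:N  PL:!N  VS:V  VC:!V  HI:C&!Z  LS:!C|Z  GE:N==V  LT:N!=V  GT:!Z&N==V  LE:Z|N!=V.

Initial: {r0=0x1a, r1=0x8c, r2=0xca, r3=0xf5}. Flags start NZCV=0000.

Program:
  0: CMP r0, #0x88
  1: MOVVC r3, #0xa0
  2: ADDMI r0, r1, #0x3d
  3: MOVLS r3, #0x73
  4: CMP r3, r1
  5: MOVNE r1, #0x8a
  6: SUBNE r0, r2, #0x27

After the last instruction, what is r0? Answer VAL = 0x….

0: ✓ CMP  NZCV=1001
1: · MOVVC
2: ✓ ADDMI  r0←0xc9
3: ✓ MOVLS  r3←0x73
4: ✓ CMP  NZCV=1001
5: ✓ MOVNE  r1←0x8a
6: ✓ SUBNE  r0←0xa3

VAL = 0xa3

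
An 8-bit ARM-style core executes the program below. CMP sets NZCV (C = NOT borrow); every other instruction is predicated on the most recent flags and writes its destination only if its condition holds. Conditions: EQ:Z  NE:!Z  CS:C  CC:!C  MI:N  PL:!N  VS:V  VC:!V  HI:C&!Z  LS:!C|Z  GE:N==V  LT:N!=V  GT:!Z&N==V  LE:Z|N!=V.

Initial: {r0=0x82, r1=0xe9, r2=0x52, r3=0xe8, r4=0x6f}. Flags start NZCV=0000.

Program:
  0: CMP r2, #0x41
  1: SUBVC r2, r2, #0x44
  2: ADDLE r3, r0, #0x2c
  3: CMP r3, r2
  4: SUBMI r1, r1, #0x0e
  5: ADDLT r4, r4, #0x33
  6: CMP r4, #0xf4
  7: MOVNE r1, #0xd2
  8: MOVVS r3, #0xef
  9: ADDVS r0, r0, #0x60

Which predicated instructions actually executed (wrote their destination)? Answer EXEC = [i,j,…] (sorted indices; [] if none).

[0] flags=0010 → (cmp)
[1] flags=0010 VC?T → r2=0x0e
[2] flags=0010 LE?F → skip
[3] flags=1010 → (cmp)
[4] flags=1010 MI?T → r1=0xdb
[5] flags=1010 LT?T → r4=0xa2
[6] flags=1000 → (cmp)
[7] flags=1000 NE?T → r1=0xd2
[8] flags=1000 VS?F → skip
[9] flags=1000 VS?F → skip

EXEC = [1,4,5,7]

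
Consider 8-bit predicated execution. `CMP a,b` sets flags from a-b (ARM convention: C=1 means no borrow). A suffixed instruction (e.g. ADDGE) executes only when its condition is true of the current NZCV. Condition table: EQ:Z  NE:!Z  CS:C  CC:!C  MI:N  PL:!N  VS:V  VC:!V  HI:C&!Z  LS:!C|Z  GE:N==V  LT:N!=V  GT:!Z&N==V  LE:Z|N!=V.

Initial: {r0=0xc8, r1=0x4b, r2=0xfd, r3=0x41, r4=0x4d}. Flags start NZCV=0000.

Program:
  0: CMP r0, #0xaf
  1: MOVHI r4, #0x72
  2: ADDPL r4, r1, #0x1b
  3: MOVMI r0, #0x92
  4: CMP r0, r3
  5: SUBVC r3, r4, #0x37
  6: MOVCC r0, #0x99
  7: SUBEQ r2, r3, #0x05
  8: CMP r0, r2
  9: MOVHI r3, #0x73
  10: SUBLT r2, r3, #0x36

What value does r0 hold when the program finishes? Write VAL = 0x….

VAL = 0xc8

0: ✓ CMP  NZCV=0010
1: ✓ MOVHI  r4←0x72
2: ✓ ADDPL  r4←0x66
3: · MOVMI
4: ✓ CMP  NZCV=1010
5: ✓ SUBVC  r3←0x2f
6: · MOVCC
7: · SUBEQ
8: ✓ CMP  NZCV=1000
9: · MOVHI
10: ✓ SUBLT  r2←0xf9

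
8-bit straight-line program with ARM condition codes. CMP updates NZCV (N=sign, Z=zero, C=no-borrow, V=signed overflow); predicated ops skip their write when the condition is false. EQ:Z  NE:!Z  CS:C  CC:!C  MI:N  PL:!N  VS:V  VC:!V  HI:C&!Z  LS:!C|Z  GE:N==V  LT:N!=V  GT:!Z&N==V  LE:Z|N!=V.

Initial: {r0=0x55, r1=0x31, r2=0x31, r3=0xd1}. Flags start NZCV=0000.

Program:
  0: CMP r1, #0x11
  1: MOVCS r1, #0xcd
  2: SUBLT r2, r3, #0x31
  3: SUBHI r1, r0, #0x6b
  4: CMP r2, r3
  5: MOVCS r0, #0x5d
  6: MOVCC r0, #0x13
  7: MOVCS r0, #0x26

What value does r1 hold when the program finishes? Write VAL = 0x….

VAL = 0xea

0: ✓ CMP  NZCV=0010
1: ✓ MOVCS  r1←0xcd
2: · SUBLT
3: ✓ SUBHI  r1←0xea
4: ✓ CMP  NZCV=0000
5: · MOVCS
6: ✓ MOVCC  r0←0x13
7: · MOVCS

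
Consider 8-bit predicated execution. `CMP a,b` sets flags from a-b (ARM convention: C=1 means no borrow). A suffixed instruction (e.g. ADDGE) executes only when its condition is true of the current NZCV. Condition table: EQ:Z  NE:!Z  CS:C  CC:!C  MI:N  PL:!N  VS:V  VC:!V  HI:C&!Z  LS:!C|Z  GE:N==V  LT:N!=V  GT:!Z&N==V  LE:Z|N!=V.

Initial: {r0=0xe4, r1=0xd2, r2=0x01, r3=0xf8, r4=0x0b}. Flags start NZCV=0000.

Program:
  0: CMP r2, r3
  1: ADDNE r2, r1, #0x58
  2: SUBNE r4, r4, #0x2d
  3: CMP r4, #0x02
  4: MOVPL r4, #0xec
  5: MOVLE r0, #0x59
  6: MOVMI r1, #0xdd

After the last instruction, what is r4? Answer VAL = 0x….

VAL = 0xde

0: ✓ CMP  NZCV=0000
1: ✓ ADDNE  r2←0x2a
2: ✓ SUBNE  r4←0xde
3: ✓ CMP  NZCV=1010
4: · MOVPL
5: ✓ MOVLE  r0←0x59
6: ✓ MOVMI  r1←0xdd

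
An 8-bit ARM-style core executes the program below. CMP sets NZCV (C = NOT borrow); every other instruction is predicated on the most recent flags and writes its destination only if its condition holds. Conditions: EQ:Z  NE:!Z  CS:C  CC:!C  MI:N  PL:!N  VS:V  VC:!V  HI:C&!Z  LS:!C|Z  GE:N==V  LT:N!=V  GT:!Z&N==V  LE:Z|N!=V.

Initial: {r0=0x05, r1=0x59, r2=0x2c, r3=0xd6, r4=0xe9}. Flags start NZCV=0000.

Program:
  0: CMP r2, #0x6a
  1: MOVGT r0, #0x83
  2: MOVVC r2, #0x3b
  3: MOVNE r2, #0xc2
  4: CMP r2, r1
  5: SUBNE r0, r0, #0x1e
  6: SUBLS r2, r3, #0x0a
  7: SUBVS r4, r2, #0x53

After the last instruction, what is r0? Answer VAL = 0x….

[0] flags=1000 → (cmp)
[1] flags=1000 GT?F → skip
[2] flags=1000 VC?T → r2=0x3b
[3] flags=1000 NE?T → r2=0xc2
[4] flags=0011 → (cmp)
[5] flags=0011 NE?T → r0=0xe7
[6] flags=0011 LS?F → skip
[7] flags=0011 VS?T → r4=0x6f

VAL = 0xe7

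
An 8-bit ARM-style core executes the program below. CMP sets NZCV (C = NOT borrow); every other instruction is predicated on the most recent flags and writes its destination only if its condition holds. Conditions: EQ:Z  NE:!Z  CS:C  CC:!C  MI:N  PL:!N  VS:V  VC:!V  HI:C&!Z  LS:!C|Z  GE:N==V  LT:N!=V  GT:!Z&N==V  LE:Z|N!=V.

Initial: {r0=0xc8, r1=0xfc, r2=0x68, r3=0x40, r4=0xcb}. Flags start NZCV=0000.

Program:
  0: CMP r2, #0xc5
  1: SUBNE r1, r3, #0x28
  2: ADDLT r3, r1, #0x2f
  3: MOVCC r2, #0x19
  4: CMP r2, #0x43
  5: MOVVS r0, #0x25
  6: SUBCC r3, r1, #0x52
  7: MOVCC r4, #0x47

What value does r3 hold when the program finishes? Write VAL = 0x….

[0] flags=1001 → (cmp)
[1] flags=1001 NE?T → r1=0x18
[2] flags=1001 LT?F → skip
[3] flags=1001 CC?T → r2=0x19
[4] flags=1000 → (cmp)
[5] flags=1000 VS?F → skip
[6] flags=1000 CC?T → r3=0xc6
[7] flags=1000 CC?T → r4=0x47

VAL = 0xc6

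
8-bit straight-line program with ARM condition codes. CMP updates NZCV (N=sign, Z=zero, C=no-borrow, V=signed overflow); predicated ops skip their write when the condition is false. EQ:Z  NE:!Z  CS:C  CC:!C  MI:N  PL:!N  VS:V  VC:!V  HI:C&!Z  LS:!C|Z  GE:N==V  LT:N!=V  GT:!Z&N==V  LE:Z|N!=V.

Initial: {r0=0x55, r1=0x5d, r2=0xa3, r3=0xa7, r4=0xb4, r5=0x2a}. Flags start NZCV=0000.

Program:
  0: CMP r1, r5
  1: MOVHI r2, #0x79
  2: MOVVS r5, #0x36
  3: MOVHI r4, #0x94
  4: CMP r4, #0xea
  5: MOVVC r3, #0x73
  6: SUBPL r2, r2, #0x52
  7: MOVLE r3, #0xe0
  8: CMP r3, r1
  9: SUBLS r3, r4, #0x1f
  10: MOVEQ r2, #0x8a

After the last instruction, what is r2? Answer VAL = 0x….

[0] flags=0010 → (cmp)
[1] flags=0010 HI?T → r2=0x79
[2] flags=0010 VS?F → skip
[3] flags=0010 HI?T → r4=0x94
[4] flags=1000 → (cmp)
[5] flags=1000 VC?T → r3=0x73
[6] flags=1000 PL?F → skip
[7] flags=1000 LE?T → r3=0xe0
[8] flags=1010 → (cmp)
[9] flags=1010 LS?F → skip
[10] flags=1010 EQ?F → skip

VAL = 0x79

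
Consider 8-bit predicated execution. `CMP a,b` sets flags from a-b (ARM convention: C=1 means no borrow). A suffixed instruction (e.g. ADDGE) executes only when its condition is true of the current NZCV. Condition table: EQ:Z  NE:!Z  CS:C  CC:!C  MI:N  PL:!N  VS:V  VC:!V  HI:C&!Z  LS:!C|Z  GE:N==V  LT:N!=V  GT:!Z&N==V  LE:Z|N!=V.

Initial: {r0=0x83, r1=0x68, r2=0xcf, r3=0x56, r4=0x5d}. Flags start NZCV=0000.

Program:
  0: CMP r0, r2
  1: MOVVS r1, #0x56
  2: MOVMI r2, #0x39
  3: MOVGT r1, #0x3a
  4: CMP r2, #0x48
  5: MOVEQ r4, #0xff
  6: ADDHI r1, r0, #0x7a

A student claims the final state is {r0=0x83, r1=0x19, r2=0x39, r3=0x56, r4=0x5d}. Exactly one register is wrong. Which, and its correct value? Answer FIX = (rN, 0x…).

FIX = (r1, 0x68)

0: ✓ CMP  NZCV=1000
1: · MOVVS
2: ✓ MOVMI  r2←0x39
3: · MOVGT
4: ✓ CMP  NZCV=1000
5: · MOVEQ
6: · ADDHI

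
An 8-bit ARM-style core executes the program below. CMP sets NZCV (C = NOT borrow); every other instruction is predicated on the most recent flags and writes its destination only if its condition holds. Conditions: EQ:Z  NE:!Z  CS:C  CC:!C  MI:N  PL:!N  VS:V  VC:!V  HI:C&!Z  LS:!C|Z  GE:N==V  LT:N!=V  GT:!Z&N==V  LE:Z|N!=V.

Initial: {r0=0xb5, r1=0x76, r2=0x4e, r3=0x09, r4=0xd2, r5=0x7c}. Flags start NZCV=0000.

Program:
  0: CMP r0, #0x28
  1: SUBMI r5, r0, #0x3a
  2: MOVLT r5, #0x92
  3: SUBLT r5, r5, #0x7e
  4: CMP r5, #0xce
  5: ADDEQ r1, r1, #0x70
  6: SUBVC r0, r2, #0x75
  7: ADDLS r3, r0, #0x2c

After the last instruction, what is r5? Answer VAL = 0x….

[0] flags=1010 → (cmp)
[1] flags=1010 MI?T → r5=0x7b
[2] flags=1010 LT?T → r5=0x92
[3] flags=1010 LT?T → r5=0x14
[4] flags=0000 → (cmp)
[5] flags=0000 EQ?F → skip
[6] flags=0000 VC?T → r0=0xd9
[7] flags=0000 LS?T → r3=0x05

VAL = 0x14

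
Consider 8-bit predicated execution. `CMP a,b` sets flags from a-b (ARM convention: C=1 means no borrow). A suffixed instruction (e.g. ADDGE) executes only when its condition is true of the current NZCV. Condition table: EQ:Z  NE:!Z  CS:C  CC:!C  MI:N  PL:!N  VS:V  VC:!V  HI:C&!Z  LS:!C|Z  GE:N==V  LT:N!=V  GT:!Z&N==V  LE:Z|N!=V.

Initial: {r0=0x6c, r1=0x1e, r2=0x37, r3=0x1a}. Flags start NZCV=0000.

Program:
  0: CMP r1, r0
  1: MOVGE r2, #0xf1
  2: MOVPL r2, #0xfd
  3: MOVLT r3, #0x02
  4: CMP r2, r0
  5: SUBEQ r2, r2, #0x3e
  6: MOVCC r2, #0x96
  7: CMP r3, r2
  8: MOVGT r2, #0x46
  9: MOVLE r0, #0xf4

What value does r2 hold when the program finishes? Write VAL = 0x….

VAL = 0x46

[0] flags=1000 → (cmp)
[1] flags=1000 GE?F → skip
[2] flags=1000 PL?F → skip
[3] flags=1000 LT?T → r3=0x02
[4] flags=1000 → (cmp)
[5] flags=1000 EQ?F → skip
[6] flags=1000 CC?T → r2=0x96
[7] flags=0000 → (cmp)
[8] flags=0000 GT?T → r2=0x46
[9] flags=0000 LE?F → skip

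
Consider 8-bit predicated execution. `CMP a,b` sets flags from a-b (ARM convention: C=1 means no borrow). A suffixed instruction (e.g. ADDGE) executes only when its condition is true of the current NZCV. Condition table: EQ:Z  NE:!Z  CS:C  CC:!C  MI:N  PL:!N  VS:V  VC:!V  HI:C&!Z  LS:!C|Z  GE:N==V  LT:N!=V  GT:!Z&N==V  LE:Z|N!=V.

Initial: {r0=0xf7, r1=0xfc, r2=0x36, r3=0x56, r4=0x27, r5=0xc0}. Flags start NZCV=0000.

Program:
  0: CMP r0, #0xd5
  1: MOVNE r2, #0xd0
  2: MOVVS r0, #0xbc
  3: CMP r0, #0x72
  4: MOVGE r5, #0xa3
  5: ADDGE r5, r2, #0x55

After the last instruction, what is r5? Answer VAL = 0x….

VAL = 0xc0

[0] flags=0010 → (cmp)
[1] flags=0010 NE?T → r2=0xd0
[2] flags=0010 VS?F → skip
[3] flags=1010 → (cmp)
[4] flags=1010 GE?F → skip
[5] flags=1010 GE?F → skip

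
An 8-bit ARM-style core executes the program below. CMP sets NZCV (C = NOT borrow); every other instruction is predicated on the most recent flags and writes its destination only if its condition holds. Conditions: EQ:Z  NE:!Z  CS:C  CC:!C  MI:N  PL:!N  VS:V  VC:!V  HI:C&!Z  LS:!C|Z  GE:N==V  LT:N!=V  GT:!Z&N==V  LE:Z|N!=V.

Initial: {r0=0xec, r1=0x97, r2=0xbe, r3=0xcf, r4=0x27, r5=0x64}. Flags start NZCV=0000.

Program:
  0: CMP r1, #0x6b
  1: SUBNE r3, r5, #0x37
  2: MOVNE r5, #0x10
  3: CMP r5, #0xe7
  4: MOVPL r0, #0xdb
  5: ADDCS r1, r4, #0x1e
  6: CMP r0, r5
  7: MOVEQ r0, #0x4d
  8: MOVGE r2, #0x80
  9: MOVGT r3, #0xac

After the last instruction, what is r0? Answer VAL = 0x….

VAL = 0xdb

[0] flags=0011 → (cmp)
[1] flags=0011 NE?T → r3=0x2d
[2] flags=0011 NE?T → r5=0x10
[3] flags=0000 → (cmp)
[4] flags=0000 PL?T → r0=0xdb
[5] flags=0000 CS?F → skip
[6] flags=1010 → (cmp)
[7] flags=1010 EQ?F → skip
[8] flags=1010 GE?F → skip
[9] flags=1010 GT?F → skip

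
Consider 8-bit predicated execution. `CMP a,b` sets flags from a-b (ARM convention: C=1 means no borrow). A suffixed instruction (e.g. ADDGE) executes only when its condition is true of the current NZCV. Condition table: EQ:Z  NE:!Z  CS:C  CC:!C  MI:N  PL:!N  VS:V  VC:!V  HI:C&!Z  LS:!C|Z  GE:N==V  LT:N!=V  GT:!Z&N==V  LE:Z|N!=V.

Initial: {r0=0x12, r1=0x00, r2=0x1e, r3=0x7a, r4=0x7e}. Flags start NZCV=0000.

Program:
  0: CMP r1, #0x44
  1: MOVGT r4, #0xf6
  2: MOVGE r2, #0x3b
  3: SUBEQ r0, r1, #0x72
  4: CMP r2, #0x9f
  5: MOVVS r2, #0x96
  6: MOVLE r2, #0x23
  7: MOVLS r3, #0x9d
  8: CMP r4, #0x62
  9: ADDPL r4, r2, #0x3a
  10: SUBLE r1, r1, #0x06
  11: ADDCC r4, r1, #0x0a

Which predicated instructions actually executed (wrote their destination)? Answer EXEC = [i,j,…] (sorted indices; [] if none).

0: ✓ CMP  NZCV=1000
1: · MOVGT
2: · MOVGE
3: · SUBEQ
4: ✓ CMP  NZCV=0000
5: · MOVVS
6: · MOVLE
7: ✓ MOVLS  r3←0x9d
8: ✓ CMP  NZCV=0010
9: ✓ ADDPL  r4←0x58
10: · SUBLE
11: · ADDCC

EXEC = [7,9]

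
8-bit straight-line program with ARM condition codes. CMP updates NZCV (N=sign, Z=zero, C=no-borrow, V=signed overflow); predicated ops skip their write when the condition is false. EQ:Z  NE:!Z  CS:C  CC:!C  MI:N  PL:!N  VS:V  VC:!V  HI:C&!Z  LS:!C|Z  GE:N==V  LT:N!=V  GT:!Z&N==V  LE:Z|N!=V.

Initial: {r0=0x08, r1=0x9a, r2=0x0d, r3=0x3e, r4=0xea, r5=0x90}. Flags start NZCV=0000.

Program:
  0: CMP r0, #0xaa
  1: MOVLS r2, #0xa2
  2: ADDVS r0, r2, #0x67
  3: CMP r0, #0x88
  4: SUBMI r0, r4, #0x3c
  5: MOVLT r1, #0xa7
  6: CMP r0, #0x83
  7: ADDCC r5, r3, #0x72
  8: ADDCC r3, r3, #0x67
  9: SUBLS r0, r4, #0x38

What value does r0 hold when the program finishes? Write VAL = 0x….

0: ✓ CMP  NZCV=0000
1: ✓ MOVLS  r2←0xa2
2: · ADDVS
3: ✓ CMP  NZCV=1001
4: ✓ SUBMI  r0←0xae
5: · MOVLT
6: ✓ CMP  NZCV=0010
7: · ADDCC
8: · ADDCC
9: · SUBLS

VAL = 0xae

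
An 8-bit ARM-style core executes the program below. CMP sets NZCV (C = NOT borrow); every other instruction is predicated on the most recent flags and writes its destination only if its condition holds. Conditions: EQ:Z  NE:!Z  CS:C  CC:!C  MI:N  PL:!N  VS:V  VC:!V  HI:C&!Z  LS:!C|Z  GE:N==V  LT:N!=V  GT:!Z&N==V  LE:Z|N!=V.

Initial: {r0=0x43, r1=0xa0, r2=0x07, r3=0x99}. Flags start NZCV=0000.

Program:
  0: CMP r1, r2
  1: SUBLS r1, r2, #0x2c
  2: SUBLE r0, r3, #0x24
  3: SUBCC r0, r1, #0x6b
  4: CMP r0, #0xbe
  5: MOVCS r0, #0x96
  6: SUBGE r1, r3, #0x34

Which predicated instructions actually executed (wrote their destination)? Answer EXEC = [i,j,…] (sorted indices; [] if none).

EXEC = [2,6]

0: ✓ CMP  NZCV=1010
1: · SUBLS
2: ✓ SUBLE  r0←0x75
3: · SUBCC
4: ✓ CMP  NZCV=1001
5: · MOVCS
6: ✓ SUBGE  r1←0x65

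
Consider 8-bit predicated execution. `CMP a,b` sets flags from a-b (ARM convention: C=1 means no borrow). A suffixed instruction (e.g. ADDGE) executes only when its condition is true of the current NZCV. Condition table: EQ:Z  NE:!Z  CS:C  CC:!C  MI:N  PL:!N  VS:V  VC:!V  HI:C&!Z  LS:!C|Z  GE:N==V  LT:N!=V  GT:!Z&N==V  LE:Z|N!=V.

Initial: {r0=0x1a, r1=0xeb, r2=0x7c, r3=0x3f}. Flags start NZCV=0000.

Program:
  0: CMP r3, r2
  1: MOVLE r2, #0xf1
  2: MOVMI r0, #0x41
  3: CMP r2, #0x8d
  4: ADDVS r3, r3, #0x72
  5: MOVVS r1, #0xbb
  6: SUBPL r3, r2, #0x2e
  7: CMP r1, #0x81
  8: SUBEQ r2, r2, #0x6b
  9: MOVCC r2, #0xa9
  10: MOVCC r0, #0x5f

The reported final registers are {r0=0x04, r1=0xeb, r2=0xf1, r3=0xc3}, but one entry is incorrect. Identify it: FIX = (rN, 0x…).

[0] flags=1000 → (cmp)
[1] flags=1000 LE?T → r2=0xf1
[2] flags=1000 MI?T → r0=0x41
[3] flags=0010 → (cmp)
[4] flags=0010 VS?F → skip
[5] flags=0010 VS?F → skip
[6] flags=0010 PL?T → r3=0xc3
[7] flags=0010 → (cmp)
[8] flags=0010 EQ?F → skip
[9] flags=0010 CC?F → skip
[10] flags=0010 CC?F → skip

FIX = (r0, 0x41)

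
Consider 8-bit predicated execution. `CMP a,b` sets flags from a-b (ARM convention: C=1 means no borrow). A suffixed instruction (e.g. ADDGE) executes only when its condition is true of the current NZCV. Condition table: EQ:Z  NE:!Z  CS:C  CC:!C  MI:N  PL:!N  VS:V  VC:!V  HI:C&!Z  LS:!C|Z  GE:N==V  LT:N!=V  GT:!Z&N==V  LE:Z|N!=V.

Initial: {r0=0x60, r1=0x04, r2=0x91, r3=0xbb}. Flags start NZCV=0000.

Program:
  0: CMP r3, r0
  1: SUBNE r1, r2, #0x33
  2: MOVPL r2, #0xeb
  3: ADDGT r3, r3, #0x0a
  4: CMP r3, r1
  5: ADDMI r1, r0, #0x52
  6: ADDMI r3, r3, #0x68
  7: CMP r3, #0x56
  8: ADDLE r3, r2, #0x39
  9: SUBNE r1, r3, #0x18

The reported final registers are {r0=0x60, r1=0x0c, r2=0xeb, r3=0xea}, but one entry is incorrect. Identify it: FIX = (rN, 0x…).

FIX = (r3, 0x24)

[0] flags=0011 → (cmp)
[1] flags=0011 NE?T → r1=0x5e
[2] flags=0011 PL?T → r2=0xeb
[3] flags=0011 GT?F → skip
[4] flags=0011 → (cmp)
[5] flags=0011 MI?F → skip
[6] flags=0011 MI?F → skip
[7] flags=0011 → (cmp)
[8] flags=0011 LE?T → r3=0x24
[9] flags=0011 NE?T → r1=0x0c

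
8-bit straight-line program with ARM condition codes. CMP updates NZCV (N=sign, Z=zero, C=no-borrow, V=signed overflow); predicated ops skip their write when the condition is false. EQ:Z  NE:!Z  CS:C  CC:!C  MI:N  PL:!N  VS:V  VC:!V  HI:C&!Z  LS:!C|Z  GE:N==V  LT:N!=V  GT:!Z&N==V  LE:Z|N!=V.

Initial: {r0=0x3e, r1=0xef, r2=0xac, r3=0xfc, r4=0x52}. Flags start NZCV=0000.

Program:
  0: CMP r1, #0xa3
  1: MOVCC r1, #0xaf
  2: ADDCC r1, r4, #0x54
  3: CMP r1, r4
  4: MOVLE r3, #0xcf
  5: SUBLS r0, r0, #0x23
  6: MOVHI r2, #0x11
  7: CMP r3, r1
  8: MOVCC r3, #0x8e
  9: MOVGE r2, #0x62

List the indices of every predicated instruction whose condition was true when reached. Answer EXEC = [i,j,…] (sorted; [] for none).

EXEC = [4,6,8]

[0] flags=0010 → (cmp)
[1] flags=0010 CC?F → skip
[2] flags=0010 CC?F → skip
[3] flags=1010 → (cmp)
[4] flags=1010 LE?T → r3=0xcf
[5] flags=1010 LS?F → skip
[6] flags=1010 HI?T → r2=0x11
[7] flags=1000 → (cmp)
[8] flags=1000 CC?T → r3=0x8e
[9] flags=1000 GE?F → skip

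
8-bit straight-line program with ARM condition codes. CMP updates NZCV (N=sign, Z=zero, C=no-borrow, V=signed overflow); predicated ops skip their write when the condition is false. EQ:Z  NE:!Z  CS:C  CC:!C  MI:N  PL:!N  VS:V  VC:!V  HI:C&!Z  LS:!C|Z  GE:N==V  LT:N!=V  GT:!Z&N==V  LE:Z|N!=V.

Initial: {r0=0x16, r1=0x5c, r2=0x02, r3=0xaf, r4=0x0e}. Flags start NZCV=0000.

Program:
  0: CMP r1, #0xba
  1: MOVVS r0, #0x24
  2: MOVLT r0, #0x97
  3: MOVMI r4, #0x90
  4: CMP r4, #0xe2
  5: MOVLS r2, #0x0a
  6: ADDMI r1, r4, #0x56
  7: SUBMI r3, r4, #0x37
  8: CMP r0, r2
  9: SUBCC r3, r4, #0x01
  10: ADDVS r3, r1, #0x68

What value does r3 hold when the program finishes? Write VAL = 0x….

VAL = 0x59

[0] flags=1001 → (cmp)
[1] flags=1001 VS?T → r0=0x24
[2] flags=1001 LT?F → skip
[3] flags=1001 MI?T → r4=0x90
[4] flags=1000 → (cmp)
[5] flags=1000 LS?T → r2=0x0a
[6] flags=1000 MI?T → r1=0xe6
[7] flags=1000 MI?T → r3=0x59
[8] flags=0010 → (cmp)
[9] flags=0010 CC?F → skip
[10] flags=0010 VS?F → skip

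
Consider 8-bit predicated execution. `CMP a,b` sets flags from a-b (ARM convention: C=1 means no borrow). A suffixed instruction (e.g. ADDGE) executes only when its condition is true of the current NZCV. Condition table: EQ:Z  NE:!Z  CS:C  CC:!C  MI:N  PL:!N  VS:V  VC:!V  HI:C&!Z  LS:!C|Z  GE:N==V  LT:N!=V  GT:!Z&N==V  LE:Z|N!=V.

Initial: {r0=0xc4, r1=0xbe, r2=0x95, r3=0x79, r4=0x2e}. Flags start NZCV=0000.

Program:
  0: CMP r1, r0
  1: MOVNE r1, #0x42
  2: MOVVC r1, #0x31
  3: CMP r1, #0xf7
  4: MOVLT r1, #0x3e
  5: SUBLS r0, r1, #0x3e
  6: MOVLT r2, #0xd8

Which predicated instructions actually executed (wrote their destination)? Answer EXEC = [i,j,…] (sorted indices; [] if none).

0: ✓ CMP  NZCV=1000
1: ✓ MOVNE  r1←0x42
2: ✓ MOVVC  r1←0x31
3: ✓ CMP  NZCV=0000
4: · MOVLT
5: ✓ SUBLS  r0←0xf3
6: · MOVLT

EXEC = [1,2,5]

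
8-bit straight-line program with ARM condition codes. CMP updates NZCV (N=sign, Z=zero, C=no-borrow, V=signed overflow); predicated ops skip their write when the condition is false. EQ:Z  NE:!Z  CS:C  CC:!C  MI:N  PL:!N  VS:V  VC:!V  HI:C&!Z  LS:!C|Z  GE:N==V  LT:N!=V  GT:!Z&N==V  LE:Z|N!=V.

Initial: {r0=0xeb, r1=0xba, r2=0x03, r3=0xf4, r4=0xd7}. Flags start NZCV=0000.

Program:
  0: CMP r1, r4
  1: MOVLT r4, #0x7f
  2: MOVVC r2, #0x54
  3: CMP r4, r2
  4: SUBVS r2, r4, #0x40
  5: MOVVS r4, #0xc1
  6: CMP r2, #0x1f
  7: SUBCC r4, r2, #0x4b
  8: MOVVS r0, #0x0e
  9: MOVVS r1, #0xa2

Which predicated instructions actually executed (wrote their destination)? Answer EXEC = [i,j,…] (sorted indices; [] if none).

EXEC = [1,2]

[0] flags=1000 → (cmp)
[1] flags=1000 LT?T → r4=0x7f
[2] flags=1000 VC?T → r2=0x54
[3] flags=0010 → (cmp)
[4] flags=0010 VS?F → skip
[5] flags=0010 VS?F → skip
[6] flags=0010 → (cmp)
[7] flags=0010 CC?F → skip
[8] flags=0010 VS?F → skip
[9] flags=0010 VS?F → skip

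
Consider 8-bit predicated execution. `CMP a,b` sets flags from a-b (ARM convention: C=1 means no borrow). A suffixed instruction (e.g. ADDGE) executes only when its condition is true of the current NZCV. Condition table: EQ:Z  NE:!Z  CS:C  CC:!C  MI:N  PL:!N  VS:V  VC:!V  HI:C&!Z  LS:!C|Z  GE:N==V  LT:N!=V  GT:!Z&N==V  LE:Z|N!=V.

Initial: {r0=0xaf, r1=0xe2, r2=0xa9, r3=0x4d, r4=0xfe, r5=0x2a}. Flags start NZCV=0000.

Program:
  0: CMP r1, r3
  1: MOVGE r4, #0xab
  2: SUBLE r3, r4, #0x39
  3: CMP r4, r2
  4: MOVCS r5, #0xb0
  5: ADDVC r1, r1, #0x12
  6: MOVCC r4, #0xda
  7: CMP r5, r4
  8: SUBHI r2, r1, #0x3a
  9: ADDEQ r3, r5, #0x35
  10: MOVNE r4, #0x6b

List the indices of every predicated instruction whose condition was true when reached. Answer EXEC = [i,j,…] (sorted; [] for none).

[0] flags=1010 → (cmp)
[1] flags=1010 GE?F → skip
[2] flags=1010 LE?T → r3=0xc5
[3] flags=0010 → (cmp)
[4] flags=0010 CS?T → r5=0xb0
[5] flags=0010 VC?T → r1=0xf4
[6] flags=0010 CC?F → skip
[7] flags=1000 → (cmp)
[8] flags=1000 HI?F → skip
[9] flags=1000 EQ?F → skip
[10] flags=1000 NE?T → r4=0x6b

EXEC = [2,4,5,10]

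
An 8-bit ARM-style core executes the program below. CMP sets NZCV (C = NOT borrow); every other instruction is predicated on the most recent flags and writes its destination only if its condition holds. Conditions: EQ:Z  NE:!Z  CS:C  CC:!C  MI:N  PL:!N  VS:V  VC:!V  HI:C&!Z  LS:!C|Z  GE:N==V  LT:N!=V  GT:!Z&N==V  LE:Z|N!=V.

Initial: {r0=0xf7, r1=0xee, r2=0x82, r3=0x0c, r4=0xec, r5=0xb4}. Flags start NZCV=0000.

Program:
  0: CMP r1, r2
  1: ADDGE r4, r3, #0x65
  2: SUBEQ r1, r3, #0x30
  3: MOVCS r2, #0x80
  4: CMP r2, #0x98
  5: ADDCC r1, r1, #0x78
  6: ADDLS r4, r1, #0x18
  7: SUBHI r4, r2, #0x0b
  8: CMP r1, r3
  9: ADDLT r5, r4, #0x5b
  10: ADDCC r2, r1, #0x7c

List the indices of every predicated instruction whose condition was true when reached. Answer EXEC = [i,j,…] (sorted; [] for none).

[0] flags=0010 → (cmp)
[1] flags=0010 GE?T → r4=0x71
[2] flags=0010 EQ?F → skip
[3] flags=0010 CS?T → r2=0x80
[4] flags=1000 → (cmp)
[5] flags=1000 CC?T → r1=0x66
[6] flags=1000 LS?T → r4=0x7e
[7] flags=1000 HI?F → skip
[8] flags=0010 → (cmp)
[9] flags=0010 LT?F → skip
[10] flags=0010 CC?F → skip

EXEC = [1,3,5,6]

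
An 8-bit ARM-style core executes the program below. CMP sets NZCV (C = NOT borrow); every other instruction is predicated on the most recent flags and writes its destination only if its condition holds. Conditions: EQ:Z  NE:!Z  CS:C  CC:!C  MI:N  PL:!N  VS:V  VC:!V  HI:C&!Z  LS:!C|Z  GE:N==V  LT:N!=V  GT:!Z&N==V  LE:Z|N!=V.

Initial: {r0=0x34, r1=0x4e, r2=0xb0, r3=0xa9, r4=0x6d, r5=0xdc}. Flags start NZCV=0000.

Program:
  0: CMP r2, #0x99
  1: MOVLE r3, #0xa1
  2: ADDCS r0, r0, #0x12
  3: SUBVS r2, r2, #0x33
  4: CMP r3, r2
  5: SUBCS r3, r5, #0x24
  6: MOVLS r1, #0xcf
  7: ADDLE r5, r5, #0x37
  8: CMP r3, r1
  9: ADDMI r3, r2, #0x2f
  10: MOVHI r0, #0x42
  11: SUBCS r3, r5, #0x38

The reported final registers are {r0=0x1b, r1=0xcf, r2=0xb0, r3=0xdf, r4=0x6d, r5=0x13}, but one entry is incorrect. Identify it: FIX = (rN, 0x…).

[0] flags=0010 → (cmp)
[1] flags=0010 LE?F → skip
[2] flags=0010 CS?T → r0=0x46
[3] flags=0010 VS?F → skip
[4] flags=1000 → (cmp)
[5] flags=1000 CS?F → skip
[6] flags=1000 LS?T → r1=0xcf
[7] flags=1000 LE?T → r5=0x13
[8] flags=1000 → (cmp)
[9] flags=1000 MI?T → r3=0xdf
[10] flags=1000 HI?F → skip
[11] flags=1000 CS?F → skip

FIX = (r0, 0x46)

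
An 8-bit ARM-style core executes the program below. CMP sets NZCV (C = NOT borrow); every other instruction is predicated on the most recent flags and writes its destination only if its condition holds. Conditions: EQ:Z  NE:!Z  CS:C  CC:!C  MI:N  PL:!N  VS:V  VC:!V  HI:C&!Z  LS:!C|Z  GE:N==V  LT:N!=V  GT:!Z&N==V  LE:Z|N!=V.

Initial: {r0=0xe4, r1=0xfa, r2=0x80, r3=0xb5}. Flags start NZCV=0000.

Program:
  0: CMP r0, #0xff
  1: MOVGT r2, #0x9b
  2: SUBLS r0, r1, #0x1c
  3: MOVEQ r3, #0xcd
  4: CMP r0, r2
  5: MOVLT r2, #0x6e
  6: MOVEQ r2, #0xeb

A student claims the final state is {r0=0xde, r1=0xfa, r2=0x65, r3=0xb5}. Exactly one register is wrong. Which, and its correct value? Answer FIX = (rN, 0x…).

[0] flags=1000 → (cmp)
[1] flags=1000 GT?F → skip
[2] flags=1000 LS?T → r0=0xde
[3] flags=1000 EQ?F → skip
[4] flags=0010 → (cmp)
[5] flags=0010 LT?F → skip
[6] flags=0010 EQ?F → skip

FIX = (r2, 0x80)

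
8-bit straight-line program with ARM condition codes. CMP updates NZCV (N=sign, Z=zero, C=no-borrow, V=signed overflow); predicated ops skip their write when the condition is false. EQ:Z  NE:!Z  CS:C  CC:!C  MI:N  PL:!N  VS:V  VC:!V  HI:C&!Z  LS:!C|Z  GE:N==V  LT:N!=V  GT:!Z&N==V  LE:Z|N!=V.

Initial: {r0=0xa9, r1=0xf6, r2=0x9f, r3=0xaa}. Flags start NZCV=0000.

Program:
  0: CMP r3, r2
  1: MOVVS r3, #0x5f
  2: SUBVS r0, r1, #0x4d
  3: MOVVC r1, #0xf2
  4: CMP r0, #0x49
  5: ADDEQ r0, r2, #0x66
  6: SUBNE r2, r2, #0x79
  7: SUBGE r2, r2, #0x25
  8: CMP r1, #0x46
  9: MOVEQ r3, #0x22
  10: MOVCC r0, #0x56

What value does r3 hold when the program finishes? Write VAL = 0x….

0: ✓ CMP  NZCV=0010
1: · MOVVS
2: · SUBVS
3: ✓ MOVVC  r1←0xf2
4: ✓ CMP  NZCV=0011
5: · ADDEQ
6: ✓ SUBNE  r2←0x26
7: · SUBGE
8: ✓ CMP  NZCV=1010
9: · MOVEQ
10: · MOVCC

VAL = 0xaa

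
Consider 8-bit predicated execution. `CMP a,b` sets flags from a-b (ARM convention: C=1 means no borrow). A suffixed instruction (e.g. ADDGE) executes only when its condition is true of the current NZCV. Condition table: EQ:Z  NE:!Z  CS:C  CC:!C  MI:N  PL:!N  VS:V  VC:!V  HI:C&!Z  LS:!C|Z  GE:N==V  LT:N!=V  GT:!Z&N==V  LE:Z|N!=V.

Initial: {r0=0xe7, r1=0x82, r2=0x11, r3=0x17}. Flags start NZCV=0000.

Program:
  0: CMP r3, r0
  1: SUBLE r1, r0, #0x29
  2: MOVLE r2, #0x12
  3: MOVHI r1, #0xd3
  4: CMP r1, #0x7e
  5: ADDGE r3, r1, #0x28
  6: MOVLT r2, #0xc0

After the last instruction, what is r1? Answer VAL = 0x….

VAL = 0x82

[0] flags=0000 → (cmp)
[1] flags=0000 LE?F → skip
[2] flags=0000 LE?F → skip
[3] flags=0000 HI?F → skip
[4] flags=0011 → (cmp)
[5] flags=0011 GE?F → skip
[6] flags=0011 LT?T → r2=0xc0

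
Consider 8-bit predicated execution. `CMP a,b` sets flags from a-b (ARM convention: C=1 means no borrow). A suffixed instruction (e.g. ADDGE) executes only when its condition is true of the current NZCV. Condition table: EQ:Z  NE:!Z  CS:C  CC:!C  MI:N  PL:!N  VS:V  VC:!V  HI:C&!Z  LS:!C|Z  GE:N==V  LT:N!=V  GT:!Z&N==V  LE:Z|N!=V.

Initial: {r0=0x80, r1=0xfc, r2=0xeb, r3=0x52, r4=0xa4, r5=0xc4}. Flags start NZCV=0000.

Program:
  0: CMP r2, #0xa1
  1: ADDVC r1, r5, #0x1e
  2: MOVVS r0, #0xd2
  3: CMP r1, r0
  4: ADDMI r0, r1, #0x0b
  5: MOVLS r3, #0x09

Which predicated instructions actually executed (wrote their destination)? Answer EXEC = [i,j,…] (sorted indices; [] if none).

EXEC = [1]

[0] flags=0010 → (cmp)
[1] flags=0010 VC?T → r1=0xe2
[2] flags=0010 VS?F → skip
[3] flags=0010 → (cmp)
[4] flags=0010 MI?F → skip
[5] flags=0010 LS?F → skip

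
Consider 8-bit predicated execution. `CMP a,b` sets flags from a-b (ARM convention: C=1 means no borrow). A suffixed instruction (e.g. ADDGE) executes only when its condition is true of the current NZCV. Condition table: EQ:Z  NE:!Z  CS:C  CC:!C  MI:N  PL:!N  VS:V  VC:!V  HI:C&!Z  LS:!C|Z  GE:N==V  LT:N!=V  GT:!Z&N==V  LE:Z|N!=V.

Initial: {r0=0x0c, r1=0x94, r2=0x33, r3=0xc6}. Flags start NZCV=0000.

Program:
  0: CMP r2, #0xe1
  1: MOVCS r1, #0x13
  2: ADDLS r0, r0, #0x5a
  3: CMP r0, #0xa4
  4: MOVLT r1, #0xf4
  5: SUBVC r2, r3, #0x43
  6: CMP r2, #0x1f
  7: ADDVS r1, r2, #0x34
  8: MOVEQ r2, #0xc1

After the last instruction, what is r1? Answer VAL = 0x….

VAL = 0x94

0: ✓ CMP  NZCV=0000
1: · MOVCS
2: ✓ ADDLS  r0←0x66
3: ✓ CMP  NZCV=1001
4: · MOVLT
5: · SUBVC
6: ✓ CMP  NZCV=0010
7: · ADDVS
8: · MOVEQ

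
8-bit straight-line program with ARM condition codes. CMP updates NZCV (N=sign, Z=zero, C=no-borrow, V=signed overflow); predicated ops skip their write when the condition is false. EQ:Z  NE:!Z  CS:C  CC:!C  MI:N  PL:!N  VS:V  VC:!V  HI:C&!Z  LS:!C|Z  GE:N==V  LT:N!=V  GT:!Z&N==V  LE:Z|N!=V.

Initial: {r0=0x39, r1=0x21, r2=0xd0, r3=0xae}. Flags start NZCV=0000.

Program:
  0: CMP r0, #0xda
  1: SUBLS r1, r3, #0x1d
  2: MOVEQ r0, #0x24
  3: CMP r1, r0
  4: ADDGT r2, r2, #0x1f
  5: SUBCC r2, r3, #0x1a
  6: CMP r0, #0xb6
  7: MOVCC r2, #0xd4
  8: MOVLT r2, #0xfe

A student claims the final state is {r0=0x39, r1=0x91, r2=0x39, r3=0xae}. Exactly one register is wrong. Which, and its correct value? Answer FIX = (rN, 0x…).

0: ✓ CMP  NZCV=0000
1: ✓ SUBLS  r1←0x91
2: · MOVEQ
3: ✓ CMP  NZCV=0011
4: · ADDGT
5: · SUBCC
6: ✓ CMP  NZCV=1001
7: ✓ MOVCC  r2←0xd4
8: · MOVLT

FIX = (r2, 0xd4)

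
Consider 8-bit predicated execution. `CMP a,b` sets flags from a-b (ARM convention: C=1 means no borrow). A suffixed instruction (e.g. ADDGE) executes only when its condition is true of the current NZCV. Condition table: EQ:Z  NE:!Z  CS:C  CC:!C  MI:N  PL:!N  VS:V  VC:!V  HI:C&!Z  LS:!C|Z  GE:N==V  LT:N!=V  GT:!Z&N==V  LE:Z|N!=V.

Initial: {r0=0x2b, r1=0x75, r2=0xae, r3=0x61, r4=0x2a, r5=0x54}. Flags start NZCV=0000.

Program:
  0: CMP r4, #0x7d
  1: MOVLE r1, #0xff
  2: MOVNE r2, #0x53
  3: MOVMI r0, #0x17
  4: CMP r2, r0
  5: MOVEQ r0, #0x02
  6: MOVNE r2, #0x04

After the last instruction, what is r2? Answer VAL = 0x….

VAL = 0x04

[0] flags=1000 → (cmp)
[1] flags=1000 LE?T → r1=0xff
[2] flags=1000 NE?T → r2=0x53
[3] flags=1000 MI?T → r0=0x17
[4] flags=0010 → (cmp)
[5] flags=0010 EQ?F → skip
[6] flags=0010 NE?T → r2=0x04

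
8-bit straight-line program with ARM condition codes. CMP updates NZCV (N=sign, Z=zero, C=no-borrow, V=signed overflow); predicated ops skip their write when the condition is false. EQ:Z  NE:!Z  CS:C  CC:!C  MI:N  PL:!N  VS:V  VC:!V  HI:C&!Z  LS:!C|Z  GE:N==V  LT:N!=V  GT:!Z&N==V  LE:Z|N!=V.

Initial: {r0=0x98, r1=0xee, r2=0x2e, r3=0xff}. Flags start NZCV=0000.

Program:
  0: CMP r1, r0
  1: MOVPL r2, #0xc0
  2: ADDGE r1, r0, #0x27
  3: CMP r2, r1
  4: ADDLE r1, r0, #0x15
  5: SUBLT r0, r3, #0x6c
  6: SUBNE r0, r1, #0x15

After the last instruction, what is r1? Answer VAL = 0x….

VAL = 0xbf

0: ✓ CMP  NZCV=0010
1: ✓ MOVPL  r2←0xc0
2: ✓ ADDGE  r1←0xbf
3: ✓ CMP  NZCV=0010
4: · ADDLE
5: · SUBLT
6: ✓ SUBNE  r0←0xaa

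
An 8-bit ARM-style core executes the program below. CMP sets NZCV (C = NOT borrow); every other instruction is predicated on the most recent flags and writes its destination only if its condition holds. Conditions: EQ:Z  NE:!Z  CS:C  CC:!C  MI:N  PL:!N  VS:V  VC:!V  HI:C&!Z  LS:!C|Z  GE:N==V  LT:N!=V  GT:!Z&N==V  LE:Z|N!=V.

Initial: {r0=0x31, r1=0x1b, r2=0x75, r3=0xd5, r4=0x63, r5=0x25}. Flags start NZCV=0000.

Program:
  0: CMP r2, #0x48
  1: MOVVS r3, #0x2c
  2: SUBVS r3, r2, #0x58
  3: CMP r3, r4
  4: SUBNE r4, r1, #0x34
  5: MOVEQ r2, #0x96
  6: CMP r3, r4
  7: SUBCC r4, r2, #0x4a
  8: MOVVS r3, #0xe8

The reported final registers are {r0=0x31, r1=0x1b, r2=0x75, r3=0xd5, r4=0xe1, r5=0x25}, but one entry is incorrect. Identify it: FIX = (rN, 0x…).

FIX = (r4, 0x2b)

0: ✓ CMP  NZCV=0010
1: · MOVVS
2: · SUBVS
3: ✓ CMP  NZCV=0011
4: ✓ SUBNE  r4←0xe7
5: · MOVEQ
6: ✓ CMP  NZCV=1000
7: ✓ SUBCC  r4←0x2b
8: · MOVVS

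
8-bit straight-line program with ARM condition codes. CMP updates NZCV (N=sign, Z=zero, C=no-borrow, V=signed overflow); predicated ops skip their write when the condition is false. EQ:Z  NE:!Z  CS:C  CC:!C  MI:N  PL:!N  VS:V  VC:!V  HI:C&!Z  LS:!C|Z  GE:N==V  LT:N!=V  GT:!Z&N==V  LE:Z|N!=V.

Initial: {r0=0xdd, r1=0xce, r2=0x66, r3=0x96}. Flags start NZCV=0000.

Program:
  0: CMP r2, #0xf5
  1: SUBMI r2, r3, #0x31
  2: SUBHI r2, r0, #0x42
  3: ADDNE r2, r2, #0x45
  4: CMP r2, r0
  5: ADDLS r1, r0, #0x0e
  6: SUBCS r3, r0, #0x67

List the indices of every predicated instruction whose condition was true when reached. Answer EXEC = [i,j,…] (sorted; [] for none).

EXEC = [3,5]

[0] flags=0000 → (cmp)
[1] flags=0000 MI?F → skip
[2] flags=0000 HI?F → skip
[3] flags=0000 NE?T → r2=0xab
[4] flags=1000 → (cmp)
[5] flags=1000 LS?T → r1=0xeb
[6] flags=1000 CS?F → skip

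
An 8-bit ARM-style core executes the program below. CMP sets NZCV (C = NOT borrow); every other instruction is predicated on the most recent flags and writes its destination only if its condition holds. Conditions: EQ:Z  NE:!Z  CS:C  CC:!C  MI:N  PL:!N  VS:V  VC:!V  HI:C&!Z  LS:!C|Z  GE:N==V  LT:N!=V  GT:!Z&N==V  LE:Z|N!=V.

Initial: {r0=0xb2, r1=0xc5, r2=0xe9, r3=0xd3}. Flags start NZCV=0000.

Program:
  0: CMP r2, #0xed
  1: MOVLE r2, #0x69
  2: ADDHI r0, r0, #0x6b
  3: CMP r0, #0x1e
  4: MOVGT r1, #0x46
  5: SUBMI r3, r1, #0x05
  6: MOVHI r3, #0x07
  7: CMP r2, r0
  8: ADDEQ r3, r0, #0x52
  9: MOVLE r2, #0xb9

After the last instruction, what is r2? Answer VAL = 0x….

0: ✓ CMP  NZCV=1000
1: ✓ MOVLE  r2←0x69
2: · ADDHI
3: ✓ CMP  NZCV=1010
4: · MOVGT
5: ✓ SUBMI  r3←0xc0
6: ✓ MOVHI  r3←0x07
7: ✓ CMP  NZCV=1001
8: · ADDEQ
9: · MOVLE

VAL = 0x69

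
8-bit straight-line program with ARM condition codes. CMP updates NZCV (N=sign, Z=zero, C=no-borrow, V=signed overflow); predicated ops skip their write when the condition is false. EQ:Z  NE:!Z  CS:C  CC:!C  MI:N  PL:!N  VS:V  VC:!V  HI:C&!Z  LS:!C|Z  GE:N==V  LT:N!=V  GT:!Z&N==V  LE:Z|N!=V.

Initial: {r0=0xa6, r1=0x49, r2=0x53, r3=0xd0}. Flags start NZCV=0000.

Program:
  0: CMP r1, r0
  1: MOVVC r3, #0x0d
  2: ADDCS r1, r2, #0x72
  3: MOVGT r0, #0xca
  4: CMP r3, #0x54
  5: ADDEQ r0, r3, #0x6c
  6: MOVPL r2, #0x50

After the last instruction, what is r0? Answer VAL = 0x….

[0] flags=1001 → (cmp)
[1] flags=1001 VC?F → skip
[2] flags=1001 CS?F → skip
[3] flags=1001 GT?T → r0=0xca
[4] flags=0011 → (cmp)
[5] flags=0011 EQ?F → skip
[6] flags=0011 PL?T → r2=0x50

VAL = 0xca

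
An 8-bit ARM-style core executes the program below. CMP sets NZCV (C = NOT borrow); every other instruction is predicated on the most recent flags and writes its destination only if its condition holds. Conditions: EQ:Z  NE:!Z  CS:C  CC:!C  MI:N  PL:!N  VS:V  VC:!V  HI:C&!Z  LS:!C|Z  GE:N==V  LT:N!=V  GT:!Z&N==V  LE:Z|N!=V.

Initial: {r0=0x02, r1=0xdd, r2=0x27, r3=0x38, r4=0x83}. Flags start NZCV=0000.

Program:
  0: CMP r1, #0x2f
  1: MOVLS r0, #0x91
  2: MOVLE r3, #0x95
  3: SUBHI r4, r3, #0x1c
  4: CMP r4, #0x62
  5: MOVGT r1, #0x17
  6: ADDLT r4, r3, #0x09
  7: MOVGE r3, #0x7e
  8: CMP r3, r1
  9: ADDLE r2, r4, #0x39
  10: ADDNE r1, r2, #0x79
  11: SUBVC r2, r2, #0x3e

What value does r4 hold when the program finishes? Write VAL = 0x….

0: ✓ CMP  NZCV=1010
1: · MOVLS
2: ✓ MOVLE  r3←0x95
3: ✓ SUBHI  r4←0x79
4: ✓ CMP  NZCV=0010
5: ✓ MOVGT  r1←0x17
6: · ADDLT
7: ✓ MOVGE  r3←0x7e
8: ✓ CMP  NZCV=0010
9: · ADDLE
10: ✓ ADDNE  r1←0xa0
11: ✓ SUBVC  r2←0xe9

VAL = 0x79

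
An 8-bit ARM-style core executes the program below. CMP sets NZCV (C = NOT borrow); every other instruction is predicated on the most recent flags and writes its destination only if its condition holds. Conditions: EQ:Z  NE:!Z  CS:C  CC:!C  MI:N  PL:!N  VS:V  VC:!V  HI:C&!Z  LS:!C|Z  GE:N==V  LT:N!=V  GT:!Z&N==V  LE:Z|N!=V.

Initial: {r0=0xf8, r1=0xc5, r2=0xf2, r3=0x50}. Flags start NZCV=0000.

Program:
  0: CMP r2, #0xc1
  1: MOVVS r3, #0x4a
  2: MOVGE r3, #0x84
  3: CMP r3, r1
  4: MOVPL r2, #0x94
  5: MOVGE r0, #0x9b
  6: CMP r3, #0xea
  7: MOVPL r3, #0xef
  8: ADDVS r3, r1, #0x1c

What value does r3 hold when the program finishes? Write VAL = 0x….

VAL = 0x84

0: ✓ CMP  NZCV=0010
1: · MOVVS
2: ✓ MOVGE  r3←0x84
3: ✓ CMP  NZCV=1000
4: · MOVPL
5: · MOVGE
6: ✓ CMP  NZCV=1000
7: · MOVPL
8: · ADDVS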